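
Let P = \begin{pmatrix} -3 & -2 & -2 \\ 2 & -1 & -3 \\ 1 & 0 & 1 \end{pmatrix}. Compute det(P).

The determinant is 11.

Expand along column 2:
  − (-2) · |2 -3; 1 1| = −(-2)·(2 − (-3)) = 10
  + (-1) · |-3 -2; 1 1| = (-1)·(-3 − (-2)) = 1
Sum: (10) + (1) = 11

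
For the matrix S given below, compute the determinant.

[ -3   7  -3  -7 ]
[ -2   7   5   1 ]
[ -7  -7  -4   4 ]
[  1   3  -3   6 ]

Expand along row 1:
  + (-3) · M_11   where M_11 = det([7 5 1; -7 -4 4; 3 -3 6]) = 219
  − (7) · M_12   where M_12 = det([-2 5 1; -7 -4 4; 1 -3 6]) = 279
  + (-3) · M_13   where M_13 = det([-2 7 1; -7 -7 4; 1 3 6]) = 416
  − (-7) · M_14   where M_14 = det([-2 7 5; -7 -7 -4; 1 3 -3]) = -311
det = (+1)·(-3)·(219) + (-1)·(7)·(279) + (+1)·(-3)·(416) + (-1)·(-7)·(-311) = -6035

-6035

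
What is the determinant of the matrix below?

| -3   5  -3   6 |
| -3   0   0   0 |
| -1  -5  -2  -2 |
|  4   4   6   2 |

Expand along row 2 (it has 3 zeros):
  − (-3) · M_21   where M_21 = det([5 -3 6; -5 -2 -2; 4 6 2]) = -98
det = (-1)·(-3)·(-98) = -294

-294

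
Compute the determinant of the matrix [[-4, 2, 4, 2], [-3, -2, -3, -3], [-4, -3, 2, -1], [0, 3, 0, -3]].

-384

Expand along row 4 (it has 2 zeros):
  + (3) · M_42   where M_42 = det([-4 4 2; -3 -3 -3; -4 2 -1]) = -36
  + (-3) · M_44   where M_44 = det([-4 2 4; -3 -2 -3; -4 -3 2]) = 92
det = (+1)·(3)·(-36) + (+1)·(-3)·(92) = -384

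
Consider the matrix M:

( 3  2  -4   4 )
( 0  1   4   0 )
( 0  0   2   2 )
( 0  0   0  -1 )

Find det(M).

-6

M is upper triangular, so det(M) is the product of the diagonal entries:
det = (3) · (1) · (2) · (-1) = -6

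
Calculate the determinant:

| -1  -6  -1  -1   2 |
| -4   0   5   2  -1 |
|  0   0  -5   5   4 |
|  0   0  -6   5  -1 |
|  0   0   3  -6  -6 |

-1656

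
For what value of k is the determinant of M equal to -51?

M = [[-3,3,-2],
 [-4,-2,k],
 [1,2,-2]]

Expanding along the row containing k, det(M) is linear in k: det(M) = (9)·k + (-24).
Set (9)·k + (-24) = -51  ⇒  (9)·k = -27  ⇒  k = -3.

-3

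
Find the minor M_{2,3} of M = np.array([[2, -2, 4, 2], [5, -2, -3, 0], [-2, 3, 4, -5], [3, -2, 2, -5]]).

-10

Delete row 2 and column 3; the remaining 3×3 submatrix is [2 -2 2; -2 3 -5; 3 -2 -5].
Its determinant is -10.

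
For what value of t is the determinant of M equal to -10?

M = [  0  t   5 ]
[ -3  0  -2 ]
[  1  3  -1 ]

-7

Expanding along the column containing t, det(M) is linear in t: det(M) = (-5)·t + (-45).
Set (-5)·t + (-45) = -10  ⇒  (-5)·t = 35  ⇒  t = -7.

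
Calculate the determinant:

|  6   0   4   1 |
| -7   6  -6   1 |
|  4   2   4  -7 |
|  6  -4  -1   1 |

-1686

Expand along row 1 (it has 1 zero):
  + (6) · M_11   where M_11 = det([6 -6 1; 2 4 -7; -4 -1 1]) = -160
  + (4) · M_13   where M_13 = det([-7 6 1; 4 2 -7; 6 -4 1]) = -122
  − (1) · M_14   where M_14 = det([-7 6 -6; 4 2 4; 6 -4 -1]) = 238
det = (+1)·(6)·(-160) + (+1)·(4)·(-122) + (-1)·(1)·(238) = -1686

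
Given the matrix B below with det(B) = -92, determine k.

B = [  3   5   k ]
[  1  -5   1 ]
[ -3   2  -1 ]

Expanding along the column containing k, det(B) is linear in k: det(B) = (-13)·k + (-1).
Set (-13)·k + (-1) = -92  ⇒  (-13)·k = -91  ⇒  k = 7.

k = 7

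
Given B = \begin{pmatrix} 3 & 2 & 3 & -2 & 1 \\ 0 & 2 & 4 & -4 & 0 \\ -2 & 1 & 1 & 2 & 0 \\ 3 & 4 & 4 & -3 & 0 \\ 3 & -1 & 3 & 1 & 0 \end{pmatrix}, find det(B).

|B| = -264

Expand along column 5 (it has 4 zeros):
  + (1) · M_15   where M_15 = det([0 2 4 -4; -2 1 1 2; 3 4 4 -3; 3 -1 3 1]) = -264
det = (+1)·(1)·(-264) = -264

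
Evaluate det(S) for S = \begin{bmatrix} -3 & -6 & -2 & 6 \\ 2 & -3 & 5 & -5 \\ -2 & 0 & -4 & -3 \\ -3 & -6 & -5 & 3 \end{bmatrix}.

Expand along row 3 (it has 1 zero):
  + (-2) · M_31   where M_31 = det([-6 -2 6; -3 5 -5; -6 -5 3]) = 252
  + (-4) · M_33   where M_33 = det([-3 -6 6; 2 -3 -5; -3 -6 3]) = -63
  − (-3) · M_34   where M_34 = det([-3 -6 -2; 2 -3 5; -3 -6 -5]) = -63
det = (+1)·(-2)·(252) + (+1)·(-4)·(-63) + (-1)·(-3)·(-63) = -441

The determinant is -441.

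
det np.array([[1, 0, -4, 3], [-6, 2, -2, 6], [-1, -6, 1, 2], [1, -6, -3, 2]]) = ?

Expand along row 1 (it has 1 zero):
  + (1) · M_11   where M_11 = det([2 -2 6; -6 1 2; -6 -3 2]) = 160
  + (-4) · M_13   where M_13 = det([-6 2 6; -1 -6 2; 1 -6 2]) = 80
  − (3) · M_14   where M_14 = det([-6 2 -2; -1 -6 1; 1 -6 -3]) = -172
det = (+1)·(1)·(160) + (+1)·(-4)·(80) + (-1)·(3)·(-172) = 356

356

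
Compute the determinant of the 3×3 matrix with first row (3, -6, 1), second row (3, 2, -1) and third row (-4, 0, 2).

32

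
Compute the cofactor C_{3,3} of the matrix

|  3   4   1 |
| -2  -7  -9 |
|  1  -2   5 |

The cofactor is -13.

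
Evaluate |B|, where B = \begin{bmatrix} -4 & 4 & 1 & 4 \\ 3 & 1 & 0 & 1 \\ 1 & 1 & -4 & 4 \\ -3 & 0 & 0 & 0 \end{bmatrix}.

Expand along row 4 (it has 3 zeros):
  − (-3) · M_41   where M_41 = det([4 1 4; 1 0 1; 1 -4 4]) = -3
det = (-1)·(-3)·(-3) = -9

The determinant is -9.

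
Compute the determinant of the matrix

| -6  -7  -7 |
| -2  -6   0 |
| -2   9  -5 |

100

Expand along column 3:
  + (-7) · |-2 -6; -2 9| = (-7)·(-18 − 12) = 210
  + (-5) · |-6 -7; -2 -6| = (-5)·(36 − 14) = -110
Sum: (210) + (-110) = 100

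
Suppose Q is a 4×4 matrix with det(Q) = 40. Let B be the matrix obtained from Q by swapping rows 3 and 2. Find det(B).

det(B) = -40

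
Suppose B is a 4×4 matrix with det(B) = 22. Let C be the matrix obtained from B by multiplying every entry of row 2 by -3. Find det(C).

-66

Scaling one row by -3 multiplies the determinant by -3.
det(C) = (-3)·(22) = -66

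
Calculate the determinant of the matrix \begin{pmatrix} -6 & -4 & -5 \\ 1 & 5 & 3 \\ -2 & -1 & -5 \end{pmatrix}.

91

Expand along row 1:
  + (-6) · |5 3; -1 -5| = (-6)·(-25 − (-3)) = 132
  − (-4) · |1 3; -2 -5| = −(-4)·(-5 − (-6)) = 4
  + (-5) · |1 5; -2 -1| = (-5)·(-1 − (-10)) = -45
Sum: (132) + (4) + (-45) = 91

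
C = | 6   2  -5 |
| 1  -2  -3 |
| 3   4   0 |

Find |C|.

|C| = 4

Expand along row 3:
  + 3 · |2 -5; -2 -3| = 3·(-6 − 10) = -48
  − 4 · |6 -5; 1 -3| = −4·(-18 − (-5)) = 52
Sum: (-48) + (52) = 4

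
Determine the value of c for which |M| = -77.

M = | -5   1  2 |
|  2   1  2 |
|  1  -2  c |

7

Expanding along the column containing c, det(M) is linear in c: det(M) = (-7)·c + (-28).
Set (-7)·c + (-28) = -77  ⇒  (-7)·c = -49  ⇒  c = 7.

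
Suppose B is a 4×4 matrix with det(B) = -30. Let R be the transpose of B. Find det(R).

det(R) = -30

det(Bᵀ) = det(B).
det(R) = (1)·(-30) = -30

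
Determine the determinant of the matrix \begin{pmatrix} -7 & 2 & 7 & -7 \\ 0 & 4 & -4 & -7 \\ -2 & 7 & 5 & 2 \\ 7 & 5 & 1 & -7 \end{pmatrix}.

6867

Expand along row 2 (it has 1 zero):
  + (4) · M_22   where M_22 = det([-7 7 -7; -2 5 2; 7 1 -7]) = 518
  − (-4) · M_23   where M_23 = det([-7 2 -7; -2 7 2; 7 5 -7]) = 826
  + (-7) · M_24   where M_24 = det([-7 2 7; -2 7 5; 7 5 1]) = -213
det = (+1)·(4)·(518) + (-1)·(-4)·(826) + (+1)·(-7)·(-213) = 6867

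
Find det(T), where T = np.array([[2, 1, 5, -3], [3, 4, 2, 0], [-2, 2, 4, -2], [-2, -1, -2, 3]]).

156

Expand along row 2 (it has 1 zero):
  − (3) · M_21   where M_21 = det([1 5 -3; 2 4 -2; -1 -2 3]) = -12
  + (4) · M_22   where M_22 = det([2 5 -3; -2 4 -2; -2 -2 3]) = 30
  − (2) · M_23   where M_23 = det([2 1 -3; -2 2 -2; -2 -1 3]) = 0
det = (-1)·(3)·(-12) + (+1)·(4)·(30) + (-1)·(2)·(0) = 156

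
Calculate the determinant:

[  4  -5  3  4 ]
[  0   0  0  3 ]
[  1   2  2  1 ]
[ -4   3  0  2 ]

Expand along row 2 (it has 3 zeros):
  + (3) · M_24   where M_24 = det([4 -5 3; 1 2 2; -4 3 0]) = 49
det = (+1)·(3)·(49) = 147

The determinant is 147.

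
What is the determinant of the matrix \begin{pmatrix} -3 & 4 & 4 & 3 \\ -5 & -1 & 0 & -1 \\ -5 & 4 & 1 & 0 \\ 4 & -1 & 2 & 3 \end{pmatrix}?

The determinant is -39.

Expand along row 2 (it has 1 zero):
  − (-5) · M_21   where M_21 = det([4 4 3; 4 1 0; -1 2 3]) = -9
  + (-1) · M_22   where M_22 = det([-3 4 3; -5 1 0; 4 2 3]) = 9
  + (-1) · M_24   where M_24 = det([-3 4 4; -5 4 1; 4 -1 2]) = -15
det = (-1)·(-5)·(-9) + (+1)·(-1)·(9) + (+1)·(-1)·(-15) = -39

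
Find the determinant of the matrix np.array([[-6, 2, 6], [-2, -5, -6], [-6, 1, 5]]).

The determinant is 14.

Expand along column 1:
  + (-6) · |-5 -6; 1 5| = (-6)·(-25 − (-6)) = 114
  − (-2) · |2 6; 1 5| = −(-2)·(10 − 6) = 8
  + (-6) · |2 6; -5 -6| = (-6)·(-12 − (-30)) = -108
Sum: (114) + (8) + (-108) = 14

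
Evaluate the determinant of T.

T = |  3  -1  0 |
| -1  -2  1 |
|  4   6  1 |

-29

Expand along row 1:
  + 3 · |-2 1; 6 1| = 3·(-2 − 6) = -24
  − (-1) · |-1 1; 4 1| = −(-1)·(-1 − 4) = -5
Sum: (-24) + (-5) = -29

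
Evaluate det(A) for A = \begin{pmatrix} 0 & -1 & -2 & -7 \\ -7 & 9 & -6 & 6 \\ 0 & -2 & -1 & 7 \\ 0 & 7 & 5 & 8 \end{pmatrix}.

Expand along column 1 (it has 3 zeros):
  − (-7) · M_21   where M_21 = det([-1 -2 -7; -2 -1 7; 7 5 8]) = -66
det = (-1)·(-7)·(-66) = -462

-462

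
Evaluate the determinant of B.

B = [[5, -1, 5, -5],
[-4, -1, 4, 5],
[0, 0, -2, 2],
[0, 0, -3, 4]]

18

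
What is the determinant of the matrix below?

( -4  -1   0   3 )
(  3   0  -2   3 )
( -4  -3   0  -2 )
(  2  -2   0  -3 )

The determinant is 76.

Expand along column 3 (it has 3 zeros):
  − (-2) · M_23   where M_23 = det([-4 -1 3; -4 -3 -2; 2 -2 -3]) = 38
det = (-1)·(-2)·(38) = 76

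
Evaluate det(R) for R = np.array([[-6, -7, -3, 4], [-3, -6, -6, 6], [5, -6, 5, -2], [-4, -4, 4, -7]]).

-1803

Expand along row 1:
  + (-6) · M_11   where M_11 = det([-6 -6 6; -6 5 -2; -4 4 -7]) = 342
  − (-7) · M_12   where M_12 = det([-3 -6 6; 5 5 -2; -4 4 -7]) = 63
  + (-3) · M_13   where M_13 = det([-3 -6 6; 5 -6 -2; -4 -4 -7]) = -624
  − (4) · M_14   where M_14 = det([-3 -6 -6; 5 -6 5; -4 -4 4]) = 516
det = (+1)·(-6)·(342) + (-1)·(-7)·(63) + (+1)·(-3)·(-624) + (-1)·(4)·(516) = -1803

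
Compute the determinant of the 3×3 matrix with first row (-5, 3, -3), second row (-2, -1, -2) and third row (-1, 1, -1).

-6

Expand along column 1:
  + (-5) · |-1 -2; 1 -1| = (-5)·(1 − (-2)) = -15
  − (-2) · |3 -3; 1 -1| = −(-2)·(-3 − (-3)) = 0
  + (-1) · |3 -3; -1 -2| = (-1)·(-6 − 3) = 9
Sum: (-15) + (0) + (9) = -6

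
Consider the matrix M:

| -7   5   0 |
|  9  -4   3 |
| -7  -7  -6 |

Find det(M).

det(M) = -150

Expand along column 3:
  − 3 · |-7 5; -7 -7| = −3·(49 − (-35)) = -252
  + (-6) · |-7 5; 9 -4| = (-6)·(28 − 45) = 102
Sum: (-252) + (102) = -150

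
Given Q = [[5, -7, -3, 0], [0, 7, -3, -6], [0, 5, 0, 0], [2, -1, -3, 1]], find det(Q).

345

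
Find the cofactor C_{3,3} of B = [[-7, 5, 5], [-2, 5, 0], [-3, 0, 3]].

-25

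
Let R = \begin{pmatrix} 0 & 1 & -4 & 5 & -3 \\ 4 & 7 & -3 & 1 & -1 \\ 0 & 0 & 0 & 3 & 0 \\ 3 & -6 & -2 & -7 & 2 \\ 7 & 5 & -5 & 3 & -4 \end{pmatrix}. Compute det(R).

Expand along row 3 (it has 4 zeros):
  − (3) · M_34   where M_34 = det([0 1 -4 -3; 4 7 -3 -1; 3 -6 -2 2; 7 5 -5 -4]) = -731
det = (-1)·(3)·(-731) = 2193

|R| = 2193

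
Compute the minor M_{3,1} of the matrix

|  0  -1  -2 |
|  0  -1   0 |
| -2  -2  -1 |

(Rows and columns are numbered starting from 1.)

The minor is -2.

Delete row 3 and column 1; the remaining 2×2 submatrix is [-1 -2; -1 0].
Its determinant is (-1)·0 − (-2)·(-1) = -2.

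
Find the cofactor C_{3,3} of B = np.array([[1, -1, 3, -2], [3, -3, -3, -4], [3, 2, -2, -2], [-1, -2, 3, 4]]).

The cofactor is 6.

Delete row 3 and column 3; the remaining 3×3 submatrix is [1 -1 -2; 3 -3 -4; -1 -2 4].
Its determinant is 6.
The cofactor carries sign (−1)^(3+3) = +1, so C_{3,3} = +(6) = 6.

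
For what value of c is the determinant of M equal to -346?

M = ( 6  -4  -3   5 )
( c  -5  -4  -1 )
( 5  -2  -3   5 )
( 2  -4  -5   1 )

c = -7

Expanding along the row containing c, det(M) is linear in c: det(M) = (44)·c + (-38).
Set (44)·c + (-38) = -346  ⇒  (44)·c = -308  ⇒  c = -7.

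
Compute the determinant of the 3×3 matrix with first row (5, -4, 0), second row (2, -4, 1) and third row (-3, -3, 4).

Expand along column 3:
  − 1 · |5 -4; -3 -3| = −1·(-15 − 12) = 27
  + 4 · |5 -4; 2 -4| = 4·(-20 − (-8)) = -48
Sum: (27) + (-48) = -21

-21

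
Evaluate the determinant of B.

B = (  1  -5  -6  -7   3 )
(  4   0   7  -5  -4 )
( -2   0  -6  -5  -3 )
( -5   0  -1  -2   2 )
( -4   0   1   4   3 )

-3650

Expand along column 2 (it has 4 zeros):
  − (-5) · M_12   where M_12 = det([4 7 -5 -4; -2 -6 -5 -3; -5 -1 -2 2; -4 1 4 3]) = -730
det = (-1)·(-5)·(-730) = -3650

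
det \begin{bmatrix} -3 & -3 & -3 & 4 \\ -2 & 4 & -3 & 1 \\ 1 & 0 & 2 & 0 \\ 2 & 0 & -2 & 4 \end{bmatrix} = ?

Expand along row 3 (it has 2 zeros):
  + (1) · M_31   where M_31 = det([-3 -3 4; 4 -3 1; 0 -2 4]) = 46
  + (2) · M_33   where M_33 = det([-3 -3 4; -2 4 1; 2 0 4]) = -110
det = (+1)·(1)·(46) + (+1)·(2)·(-110) = -174

-174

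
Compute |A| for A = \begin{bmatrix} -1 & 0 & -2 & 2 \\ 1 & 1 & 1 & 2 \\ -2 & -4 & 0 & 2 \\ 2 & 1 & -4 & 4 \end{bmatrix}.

|A| = -98

Expand along row 1 (it has 1 zero):
  + (-1) · M_11   where M_11 = det([1 1 2; -4 0 2; 1 -4 4]) = 58
  + (-2) · M_13   where M_13 = det([1 1 2; -2 -4 2; 2 1 4]) = 6
  − (2) · M_14   where M_14 = det([1 1 1; -2 -4 0; 2 1 -4]) = 14
det = (+1)·(-1)·(58) + (+1)·(-2)·(6) + (-1)·(2)·(14) = -98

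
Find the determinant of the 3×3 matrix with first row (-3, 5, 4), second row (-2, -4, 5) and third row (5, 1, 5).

322

Expand along row 1:
  + (-3) · |-4 5; 1 5| = (-3)·(-20 − 5) = 75
  − 5 · |-2 5; 5 5| = −5·(-10 − 25) = 175
  + 4 · |-2 -4; 5 1| = 4·(-2 − (-20)) = 72
Sum: (75) + (175) + (72) = 322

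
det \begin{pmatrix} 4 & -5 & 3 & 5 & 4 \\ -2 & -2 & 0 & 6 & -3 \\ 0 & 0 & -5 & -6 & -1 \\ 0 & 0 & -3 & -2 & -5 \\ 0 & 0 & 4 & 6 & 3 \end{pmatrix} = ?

The matrix is block upper-triangular with a 2×2 block and a 3×3 block on the diagonal, so its determinant equals the product of the determinants of the diagonal blocks.
det of the 2×2 block = -18
det of the 3×3 block = -44
det = (-18)·(-44) = 792

The determinant is 792.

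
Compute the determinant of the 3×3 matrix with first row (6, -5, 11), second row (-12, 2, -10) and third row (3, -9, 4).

Expand along row 1:
  + 6 · |2 -10; -9 4| = 6·(8 − 90) = -492
  − (-5) · |-12 -10; 3 4| = −(-5)·(-48 − (-30)) = -90
  + 11 · |-12 2; 3 -9| = 11·(108 − 6) = 1122
Sum: (-492) + (-90) + (1122) = 540

The determinant is 540.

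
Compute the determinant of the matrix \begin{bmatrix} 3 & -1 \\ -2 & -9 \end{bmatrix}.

The determinant is -29.

det = 3·(-9) − (-1)·(-2) = -27 − 2 = -29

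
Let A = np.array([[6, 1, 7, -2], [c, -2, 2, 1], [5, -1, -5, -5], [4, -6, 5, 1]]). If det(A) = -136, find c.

1

Expanding along the row containing c, det(A) is linear in c: det(A) = (-307)·c + (171).
Set (-307)·c + (171) = -136  ⇒  (-307)·c = -307  ⇒  c = 1.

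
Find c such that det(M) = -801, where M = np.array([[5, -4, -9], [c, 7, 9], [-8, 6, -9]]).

Expanding along the row containing c, det(M) is linear in c: det(M) = (-90)·c + (-801).
Set (-90)·c + (-801) = -801  ⇒  (-90)·c = 0  ⇒  c = 0.

c = 0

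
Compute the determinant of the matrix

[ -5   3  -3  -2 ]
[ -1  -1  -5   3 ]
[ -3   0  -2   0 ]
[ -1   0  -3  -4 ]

-201

Expand along row 3 (it has 2 zeros):
  + (-3) · M_31   where M_31 = det([3 -3 -2; -1 -5 3; 0 -3 -4]) = 93
  + (-2) · M_33   where M_33 = det([-5 3 -2; -1 -1 3; -1 0 -4]) = -39
det = (+1)·(-3)·(93) + (+1)·(-2)·(-39) = -201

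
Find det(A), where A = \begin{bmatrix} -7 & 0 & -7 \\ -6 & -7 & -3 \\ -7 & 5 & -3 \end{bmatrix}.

301

Expand along row 1:
  + (-7) · |-7 -3; 5 -3| = (-7)·(21 − (-15)) = -252
  + (-7) · |-6 -7; -7 5| = (-7)·(-30 − 49) = 553
Sum: (-252) + (553) = 301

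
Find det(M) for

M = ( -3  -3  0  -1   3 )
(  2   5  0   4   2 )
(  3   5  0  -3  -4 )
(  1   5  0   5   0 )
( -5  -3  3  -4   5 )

The determinant is -750.

Expand along column 3 (it has 4 zeros):
  + (3) · M_53   where M_53 = det([-3 -3 -1 3; 2 5 4 2; 3 5 -3 -4; 1 5 5 0]) = -250
det = (+1)·(3)·(-250) = -750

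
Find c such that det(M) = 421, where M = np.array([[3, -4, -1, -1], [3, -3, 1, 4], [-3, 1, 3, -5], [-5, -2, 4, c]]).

c = -2

Expanding along the row containing c, det(M) is linear in c: det(M) = (24)·c + (469).
Set (24)·c + (469) = 421  ⇒  (24)·c = -48  ⇒  c = -2.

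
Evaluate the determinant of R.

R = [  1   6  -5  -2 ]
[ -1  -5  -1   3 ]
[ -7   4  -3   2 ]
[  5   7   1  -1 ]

1120

Expand along row 1:
  + (1) · M_11   where M_11 = det([-5 -1 3; 4 -3 2; 7 1 -1]) = 52
  − (6) · M_12   where M_12 = det([-1 -1 3; -7 -3 2; 5 1 -1]) = 20
  + (-5) · M_13   where M_13 = det([-1 -5 3; -7 4 2; 5 7 -1]) = -204
  − (-2) · M_14   where M_14 = det([-1 -5 -1; -7 4 -3; 5 7 1]) = 84
det = (+1)·(1)·(52) + (-1)·(6)·(20) + (+1)·(-5)·(-204) + (-1)·(-2)·(84) = 1120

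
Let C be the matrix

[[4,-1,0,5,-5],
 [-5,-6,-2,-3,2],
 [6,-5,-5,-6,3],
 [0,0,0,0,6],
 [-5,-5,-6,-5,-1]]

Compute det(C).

-10122

Expand along row 4 (it has 4 zeros):
  − (6) · M_45   where M_45 = det([4 -1 0 5; -5 -6 -2 -3; 6 -5 -5 -6; -5 -5 -6 -5]) = 1687
det = (-1)·(6)·(1687) = -10122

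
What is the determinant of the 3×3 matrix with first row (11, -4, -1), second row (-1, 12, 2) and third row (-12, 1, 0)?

The determinant is -69.

Expand along row 3:
  + (-12) · |-4 -1; 12 2| = (-12)·(-8 − (-12)) = -48
  − 1 · |11 -1; -1 2| = −1·(22 − 1) = -21
Sum: (-48) + (-21) = -69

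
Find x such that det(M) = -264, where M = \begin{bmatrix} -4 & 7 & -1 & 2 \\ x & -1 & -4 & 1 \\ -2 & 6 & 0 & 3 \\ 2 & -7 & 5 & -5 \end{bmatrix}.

-4

Expanding along the row containing x, det(M) is linear in x: det(M) = (54)·x + (-48).
Set (54)·x + (-48) = -264  ⇒  (54)·x = -216  ⇒  x = -4.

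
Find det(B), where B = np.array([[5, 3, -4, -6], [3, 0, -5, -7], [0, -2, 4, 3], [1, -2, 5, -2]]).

328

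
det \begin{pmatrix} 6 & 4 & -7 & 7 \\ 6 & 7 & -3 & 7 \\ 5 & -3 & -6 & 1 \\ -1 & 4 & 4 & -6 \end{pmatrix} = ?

-1015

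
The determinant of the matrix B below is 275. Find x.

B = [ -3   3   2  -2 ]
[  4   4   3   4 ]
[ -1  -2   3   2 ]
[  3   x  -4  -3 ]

0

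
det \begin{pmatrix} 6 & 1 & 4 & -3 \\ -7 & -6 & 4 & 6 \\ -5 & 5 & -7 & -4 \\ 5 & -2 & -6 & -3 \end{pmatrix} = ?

Expand along row 1:
  + (6) · M_11   where M_11 = det([-6 4 6; 5 -7 -4; -2 -6 -3]) = -154
  − (1) · M_12   where M_12 = det([-7 4 6; -5 -7 -4; 5 -6 -3]) = 271
  + (4) · M_13   where M_13 = det([-7 -6 6; -5 5 -4; 5 -2 -3]) = 281
  − (-3) · M_14   where M_14 = det([-7 -6 4; -5 5 -7; 5 -2 -6]) = 638
det = (+1)·(6)·(-154) + (-1)·(1)·(271) + (+1)·(4)·(281) + (-1)·(-3)·(638) = 1843

1843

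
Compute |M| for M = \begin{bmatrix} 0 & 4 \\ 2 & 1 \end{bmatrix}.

det(M) = -8

det(M) = 0·1 − 4·2 = 0 − 8 = -8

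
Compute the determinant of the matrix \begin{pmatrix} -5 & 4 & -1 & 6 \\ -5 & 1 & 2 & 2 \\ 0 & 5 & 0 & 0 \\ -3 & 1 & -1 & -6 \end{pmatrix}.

Expand along row 3 (it has 3 zeros):
  − (5) · M_32   where M_32 = det([-5 -1 6; -5 2 2; -3 -1 -6]) = 152
det = (-1)·(5)·(152) = -760

-760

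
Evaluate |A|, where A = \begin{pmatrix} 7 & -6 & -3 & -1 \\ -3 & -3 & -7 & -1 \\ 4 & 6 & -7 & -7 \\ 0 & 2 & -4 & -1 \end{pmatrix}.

Expand along row 4 (it has 1 zero):
  + (2) · M_42   where M_42 = det([7 -3 -1; -3 -7 -1; 4 -7 -7]) = 320
  − (-4) · M_43   where M_43 = det([7 -6 -1; -3 -3 -1; 4 6 -7]) = 345
  + (-1) · M_44   where M_44 = det([7 -6 -3; -3 -3 -7; 4 6 -7]) = 753
det = (+1)·(2)·(320) + (-1)·(-4)·(345) + (+1)·(-1)·(753) = 1267

1267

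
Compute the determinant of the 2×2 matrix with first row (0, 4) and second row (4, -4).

det = 0·(-4) − 4·4 = 0 − 16 = -16

-16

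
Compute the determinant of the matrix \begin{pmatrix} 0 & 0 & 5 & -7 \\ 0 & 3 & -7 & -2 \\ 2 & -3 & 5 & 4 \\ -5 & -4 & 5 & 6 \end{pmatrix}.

142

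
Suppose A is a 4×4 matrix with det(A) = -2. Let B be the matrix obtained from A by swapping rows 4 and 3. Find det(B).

2

Swapping two rows multiplies the determinant by −1.
det(B) = (-1)·(-2) = 2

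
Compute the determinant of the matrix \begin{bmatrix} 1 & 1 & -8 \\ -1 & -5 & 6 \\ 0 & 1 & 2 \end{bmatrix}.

-6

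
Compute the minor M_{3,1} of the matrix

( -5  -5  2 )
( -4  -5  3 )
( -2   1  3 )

-5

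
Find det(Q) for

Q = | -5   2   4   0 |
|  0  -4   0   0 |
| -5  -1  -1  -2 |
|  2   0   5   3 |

Expand along row 2 (it has 3 zeros):
  + (-4) · M_22   where M_22 = det([-5 4 0; -5 -1 -2; 2 5 3]) = 9
det = (+1)·(-4)·(9) = -36

-36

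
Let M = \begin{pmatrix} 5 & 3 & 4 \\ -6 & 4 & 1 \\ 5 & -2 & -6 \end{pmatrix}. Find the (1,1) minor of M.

-22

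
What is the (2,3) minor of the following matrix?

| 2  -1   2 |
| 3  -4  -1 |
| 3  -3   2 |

Delete row 2 and column 3; the remaining 2×2 submatrix is [2 -1; 3 -3].
Its determinant is 2·(-3) − (-1)·3 = -3.

-3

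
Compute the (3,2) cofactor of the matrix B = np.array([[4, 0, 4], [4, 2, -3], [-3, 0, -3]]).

Delete row 3 and column 2; the remaining 2×2 submatrix is [4 4; 4 -3].
Its determinant is 4·(-3) − 4·4 = -28.
The cofactor carries sign (−1)^(3+2) = −1, so C_{3,2} = −(-28) = 28.

28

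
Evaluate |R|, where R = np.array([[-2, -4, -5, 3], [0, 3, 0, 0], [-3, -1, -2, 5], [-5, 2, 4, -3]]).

Expand along row 2 (it has 3 zeros):
  + (3) · M_22   where M_22 = det([-2 -5 3; -3 -2 5; -5 4 -3]) = 132
det = (+1)·(3)·(132) = 396

396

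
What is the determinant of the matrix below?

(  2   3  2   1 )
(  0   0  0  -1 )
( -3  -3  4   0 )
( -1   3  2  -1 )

54

Expand along row 2 (it has 3 zeros):
  + (-1) · M_24   where M_24 = det([2 3 2; -3 -3 4; -1 3 2]) = -54
det = (+1)·(-1)·(-54) = 54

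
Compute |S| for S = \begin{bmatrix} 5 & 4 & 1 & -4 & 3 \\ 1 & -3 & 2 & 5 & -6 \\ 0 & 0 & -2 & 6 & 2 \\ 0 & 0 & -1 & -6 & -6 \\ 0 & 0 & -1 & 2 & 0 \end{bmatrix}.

76

S is block upper-triangular with a 2×2 block and a 3×3 block on the diagonal, so its determinant equals the product of the determinants of the diagonal blocks.
det of the 2×2 block = -19
det of the 3×3 block = -4
det = (-19)·(-4) = 76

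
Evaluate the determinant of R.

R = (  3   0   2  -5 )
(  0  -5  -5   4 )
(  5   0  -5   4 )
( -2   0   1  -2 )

Expand along column 2 (it has 3 zeros):
  + (-5) · M_22   where M_22 = det([3 2 -5; 5 -5 4; -2 1 -2]) = 47
det = (+1)·(-5)·(47) = -235

The determinant is -235.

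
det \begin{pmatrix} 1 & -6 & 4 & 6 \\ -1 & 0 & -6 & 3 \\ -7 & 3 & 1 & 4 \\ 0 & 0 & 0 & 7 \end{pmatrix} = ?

Expand along row 4 (it has 3 zeros):
  + (7) · M_44   where M_44 = det([1 -6 4; -1 0 -6; -7 3 1]) = -252
det = (+1)·(7)·(-252) = -1764

The determinant is -1764.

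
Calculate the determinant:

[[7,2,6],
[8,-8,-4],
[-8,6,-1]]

208

Expand along column 1:
  + 7 · |-8 -4; 6 -1| = 7·(8 − (-24)) = 224
  − 8 · |2 6; 6 -1| = −8·(-2 − 36) = 304
  + (-8) · |2 6; -8 -4| = (-8)·(-8 − (-48)) = -320
Sum: (224) + (304) + (-320) = 208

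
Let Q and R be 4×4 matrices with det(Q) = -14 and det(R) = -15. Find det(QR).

det(QR) = 210

det(QR) = det(Q)·det(R) = (-14)·(-15) = 210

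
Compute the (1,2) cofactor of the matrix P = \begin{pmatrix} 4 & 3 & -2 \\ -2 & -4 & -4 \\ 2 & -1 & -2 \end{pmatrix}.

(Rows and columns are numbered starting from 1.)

-12

Delete row 1 and column 2; the remaining 2×2 submatrix is [-2 -4; 2 -2].
Its determinant is (-2)·(-2) − (-4)·2 = 12.
The cofactor carries sign (−1)^(1+2) = −1, so C_{1,2} = −(12) = -12.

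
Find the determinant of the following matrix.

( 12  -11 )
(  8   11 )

The determinant is 220.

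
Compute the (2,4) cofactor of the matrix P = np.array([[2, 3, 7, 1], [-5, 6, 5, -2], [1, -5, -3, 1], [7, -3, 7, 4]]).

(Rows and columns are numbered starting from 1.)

The cofactor is 52.

Delete row 2 and column 4; the remaining 3×3 submatrix is [2 3 7; 1 -5 -3; 7 -3 7].
Its determinant is 52.
The cofactor carries sign (−1)^(2+4) = +1, so C_{2,4} = +(52) = 52.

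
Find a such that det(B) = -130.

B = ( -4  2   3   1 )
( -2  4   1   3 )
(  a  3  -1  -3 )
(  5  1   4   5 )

Expanding along the row containing a, det(B) is linear in a: det(B) = (-50)·a + (-530).
Set (-50)·a + (-530) = -130  ⇒  (-50)·a = 400  ⇒  a = -8.

-8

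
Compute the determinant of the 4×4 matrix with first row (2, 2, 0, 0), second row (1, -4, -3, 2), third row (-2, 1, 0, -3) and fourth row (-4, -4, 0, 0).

Expand along column 3 (it has 3 zeros):
  − (-3) · M_23   where M_23 = det([2 2 0; -2 1 -3; -4 -4 0]) = 0
det = (-1)·(-3)·(0) = 0

The determinant is 0.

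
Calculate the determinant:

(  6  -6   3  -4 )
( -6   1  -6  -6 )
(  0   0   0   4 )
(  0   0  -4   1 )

The matrix is block upper-triangular with a 2×2 block and a 2×2 block on the diagonal, so its determinant equals the product of the determinants of the diagonal blocks.
det of the 2×2 block = -30
det of the 2×2 block = 16
det = (-30)·(16) = -480

The determinant is -480.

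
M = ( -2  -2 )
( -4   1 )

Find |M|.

det(M) = (-2)·1 − (-2)·(-4) = -2 − 8 = -10

-10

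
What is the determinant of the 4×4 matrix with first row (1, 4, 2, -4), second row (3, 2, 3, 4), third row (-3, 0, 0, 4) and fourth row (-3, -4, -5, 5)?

The determinant is -296.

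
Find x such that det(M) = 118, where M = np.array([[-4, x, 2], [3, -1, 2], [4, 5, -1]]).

Expanding along the row containing x, det(M) is linear in x: det(M) = (11)·x + (74).
Set (11)·x + (74) = 118  ⇒  (11)·x = 44  ⇒  x = 4.

4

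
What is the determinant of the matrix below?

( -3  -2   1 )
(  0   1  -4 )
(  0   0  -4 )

12

The matrix is upper triangular, so the determinant is the product of the diagonal entries:
det = (-3) · (1) · (-4) = 12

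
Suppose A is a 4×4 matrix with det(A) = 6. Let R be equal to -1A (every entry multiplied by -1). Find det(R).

For a 4×4 matrix, det(-1A) = (-1)^4·det(A) = 1·det(A).
det(R) = (1)·(6) = 6

6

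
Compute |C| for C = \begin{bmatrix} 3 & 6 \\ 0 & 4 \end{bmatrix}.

The determinant is 12.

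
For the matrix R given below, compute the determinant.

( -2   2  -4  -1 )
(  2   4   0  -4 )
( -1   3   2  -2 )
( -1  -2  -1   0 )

126

Expand along row 2 (it has 1 zero):
  − (2) · M_21   where M_21 = det([2 -4 -1; 3 2 -2; -2 -1 0]) = -21
  + (4) · M_22   where M_22 = det([-2 -4 -1; -1 2 -2; -1 -1 0]) = -7
  + (-4) · M_24   where M_24 = det([-2 2 -4; -1 3 2; -1 -2 -1]) = -28
det = (-1)·(2)·(-21) + (+1)·(4)·(-7) + (+1)·(-4)·(-28) = 126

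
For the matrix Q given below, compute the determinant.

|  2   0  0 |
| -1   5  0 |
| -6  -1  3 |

30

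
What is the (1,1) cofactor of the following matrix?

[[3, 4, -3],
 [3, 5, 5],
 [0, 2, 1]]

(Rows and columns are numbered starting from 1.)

Delete row 1 and column 1; the remaining 2×2 submatrix is [5 5; 2 1].
Its determinant is 5·1 − 5·2 = -5.
The cofactor carries sign (−1)^(1+1) = +1, so C_{1,1} = +(-5) = -5.

-5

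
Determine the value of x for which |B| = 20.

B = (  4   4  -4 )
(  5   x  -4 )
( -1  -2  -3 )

4

Expanding along the column containing x, det(B) is linear in x: det(B) = (-16)·x + (84).
Set (-16)·x + (84) = 20  ⇒  (-16)·x = -64  ⇒  x = 4.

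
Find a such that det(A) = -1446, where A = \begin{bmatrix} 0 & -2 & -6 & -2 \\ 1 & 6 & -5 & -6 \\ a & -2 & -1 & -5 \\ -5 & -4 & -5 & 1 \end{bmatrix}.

a = -4

Expanding along the column containing a, det(A) is linear in a: det(A) = (62)·a + (-1198).
Set (62)·a + (-1198) = -1446  ⇒  (62)·a = -248  ⇒  a = -4.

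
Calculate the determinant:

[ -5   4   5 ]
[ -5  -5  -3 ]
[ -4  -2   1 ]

Expand along row 1:
  + (-5) · |-5 -3; -2 1| = (-5)·(-5 − 6) = 55
  − 4 · |-5 -3; -4 1| = −4·(-5 − 12) = 68
  + 5 · |-5 -5; -4 -2| = 5·(10 − 20) = -50
Sum: (55) + (68) + (-50) = 73

The determinant is 73.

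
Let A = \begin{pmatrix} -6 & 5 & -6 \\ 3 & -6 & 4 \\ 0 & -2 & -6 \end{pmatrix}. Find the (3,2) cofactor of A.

6

Delete row 3 and column 2; the remaining 2×2 submatrix is [-6 -6; 3 4].
Its determinant is (-6)·4 − (-6)·3 = -6.
The cofactor carries sign (−1)^(3+2) = −1, so C_{3,2} = −(-6) = 6.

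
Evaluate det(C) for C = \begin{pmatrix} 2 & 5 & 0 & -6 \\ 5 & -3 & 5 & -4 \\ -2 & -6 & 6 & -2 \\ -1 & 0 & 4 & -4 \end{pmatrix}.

Expand along row 1 (it has 1 zero):
  + (2) · M_11   where M_11 = det([-3 5 -4; -6 6 -2; 0 4 -4]) = 24
  − (5) · M_12   where M_12 = det([5 5 -4; -2 6 -2; -1 4 -4]) = -102
  − (-6) · M_14   where M_14 = det([5 -3 5; -2 -6 6; -1 0 4]) = -156
det = (+1)·(2)·(24) + (-1)·(5)·(-102) + (-1)·(-6)·(-156) = -378

-378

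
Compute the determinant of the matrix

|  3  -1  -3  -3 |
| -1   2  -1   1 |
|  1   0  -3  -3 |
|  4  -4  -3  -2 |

-38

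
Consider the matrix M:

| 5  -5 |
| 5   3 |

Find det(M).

det(M) = 5·3 − (-5)·5 = 15 − (-25) = 40

40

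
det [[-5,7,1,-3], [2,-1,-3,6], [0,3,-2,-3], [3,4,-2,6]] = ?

Expand along row 3 (it has 1 zero):
  − (3) · M_32   where M_32 = det([-5 1 -3; 2 -3 6; 3 -2 6]) = 21
  + (-2) · M_33   where M_33 = det([-5 7 -3; 2 -1 6; 3 4 6]) = 159
  − (-3) · M_34   where M_34 = det([-5 7 1; 2 -1 -3; 3 4 -2]) = -94
det = (-1)·(3)·(21) + (+1)·(-2)·(159) + (-1)·(-3)·(-94) = -663

-663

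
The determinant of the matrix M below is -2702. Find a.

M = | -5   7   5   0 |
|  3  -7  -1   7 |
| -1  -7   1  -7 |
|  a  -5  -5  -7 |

a = -2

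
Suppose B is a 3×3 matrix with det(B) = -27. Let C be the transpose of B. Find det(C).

det(Bᵀ) = det(B).
det(C) = (1)·(-27) = -27

det(C) = -27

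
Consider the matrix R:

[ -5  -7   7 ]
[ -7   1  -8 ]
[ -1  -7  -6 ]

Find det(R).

Expand along column 1:
  + (-5) · |1 -8; -7 -6| = (-5)·(-6 − 56) = 310
  − (-7) · |-7 7; -7 -6| = −(-7)·(42 − (-49)) = 637
  + (-1) · |-7 7; 1 -8| = (-1)·(56 − 7) = -49
Sum: (310) + (637) + (-49) = 898

898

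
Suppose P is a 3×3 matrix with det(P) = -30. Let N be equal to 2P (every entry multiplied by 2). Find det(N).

The determinant is -240.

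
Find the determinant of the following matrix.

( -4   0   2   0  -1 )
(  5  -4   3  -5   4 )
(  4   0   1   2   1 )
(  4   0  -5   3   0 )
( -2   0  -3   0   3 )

Expand along column 2 (it has 4 zeros):
  + (-4) · M_22   where M_22 = det([-4 2 0 -1; 4 1 2 1; 4 -5 3 0; -2 -3 0 3]) = -242
det = (+1)·(-4)·(-242) = 968

968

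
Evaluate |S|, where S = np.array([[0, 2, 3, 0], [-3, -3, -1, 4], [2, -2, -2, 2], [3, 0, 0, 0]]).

-18

Expand along row 4 (it has 3 zeros):
  − (3) · M_41   where M_41 = det([2 3 0; -3 -1 4; -2 -2 2]) = 6
det = (-1)·(3)·(6) = -18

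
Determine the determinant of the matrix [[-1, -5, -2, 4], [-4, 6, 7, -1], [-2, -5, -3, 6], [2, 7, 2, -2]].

189

Expand along row 1:
  + (-1) · M_11   where M_11 = det([6 7 -1; -5 -3 6; 7 2 -2]) = 177
  − (-5) · M_12   where M_12 = det([-4 7 -1; -2 -3 6; 2 2 -2]) = 78
  + (-2) · M_13   where M_13 = det([-4 6 -1; -2 -5 6; 2 7 -2]) = 180
  − (4) · M_14   where M_14 = det([-4 6 7; -2 -5 -3; 2 7 2]) = -84
det = (+1)·(-1)·(177) + (-1)·(-5)·(78) + (+1)·(-2)·(180) + (-1)·(4)·(-84) = 189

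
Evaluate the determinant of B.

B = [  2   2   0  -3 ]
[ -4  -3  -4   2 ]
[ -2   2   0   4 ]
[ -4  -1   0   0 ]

Expand along column 3 (it has 3 zeros):
  − (-4) · M_23   where M_23 = det([2 2 -3; -2 2 4; -4 -1 0]) = -54
det = (-1)·(-4)·(-54) = -216

det(B) = -216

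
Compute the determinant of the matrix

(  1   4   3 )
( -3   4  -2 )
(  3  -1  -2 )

-85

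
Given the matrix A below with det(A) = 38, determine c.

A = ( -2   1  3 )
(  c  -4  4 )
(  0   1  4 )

2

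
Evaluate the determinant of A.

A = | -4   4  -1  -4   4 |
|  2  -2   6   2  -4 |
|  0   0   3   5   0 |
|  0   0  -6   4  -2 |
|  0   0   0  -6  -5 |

|A| = 0

A is block upper-triangular with a 2×2 block and a 3×3 block on the diagonal, so its determinant equals the product of the determinants of the diagonal blocks.
det of the 2×2 block = 0
det of the 3×3 block = -246
det = (0)·(-246) = 0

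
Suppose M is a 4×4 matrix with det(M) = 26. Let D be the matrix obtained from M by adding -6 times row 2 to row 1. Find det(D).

The determinant is 26.

Adding a multiple of one row to another leaves the determinant unchanged.
det(D) = (1)·(26) = 26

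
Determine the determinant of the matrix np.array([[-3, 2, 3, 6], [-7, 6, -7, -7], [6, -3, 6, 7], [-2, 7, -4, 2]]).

Expand along row 1:
  + (-3) · M_11   where M_11 = det([6 -7 -7; -3 6 7; 7 -4 2]) = 65
  − (2) · M_12   where M_12 = det([-7 -7 -7; 6 6 7; -2 -4 2]) = -14
  + (3) · M_13   where M_13 = det([-7 6 -7; 6 -3 7; -2 7 2]) = -23
  − (6) · M_14   where M_14 = det([-7 6 -7; 6 -3 6; -2 7 -4]) = 30
det = (+1)·(-3)·(65) + (-1)·(2)·(-14) + (+1)·(3)·(-23) + (-1)·(6)·(30) = -416

-416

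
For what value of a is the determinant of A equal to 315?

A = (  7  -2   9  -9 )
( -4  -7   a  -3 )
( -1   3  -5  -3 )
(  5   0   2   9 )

Expanding along the row containing a, det(A) is linear in a: det(A) = (-336)·a + (3003).
Set (-336)·a + (3003) = 315  ⇒  (-336)·a = -2688  ⇒  a = 8.

a = 8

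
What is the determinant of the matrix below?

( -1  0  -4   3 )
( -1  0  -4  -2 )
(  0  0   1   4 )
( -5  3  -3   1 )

Expand along column 2 (it has 3 zeros):
  + (3) · M_42   where M_42 = det([-1 -4 3; -1 -4 -2; 0 1 4]) = -5
det = (+1)·(3)·(-5) = -15

The determinant is -15.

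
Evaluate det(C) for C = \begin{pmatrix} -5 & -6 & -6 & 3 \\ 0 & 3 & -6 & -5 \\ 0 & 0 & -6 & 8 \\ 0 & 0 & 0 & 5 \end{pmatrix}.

450

C is upper triangular, so det(C) is the product of the diagonal entries:
det = (-5) · (3) · (-6) · (5) = 450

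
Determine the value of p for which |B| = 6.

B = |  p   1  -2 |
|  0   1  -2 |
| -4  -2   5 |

p = 6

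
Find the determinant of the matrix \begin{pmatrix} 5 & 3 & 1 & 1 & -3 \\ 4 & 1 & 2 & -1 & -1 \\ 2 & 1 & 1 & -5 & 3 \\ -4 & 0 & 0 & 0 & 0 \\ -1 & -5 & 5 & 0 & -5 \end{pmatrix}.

400

Expand along row 4 (it has 4 zeros):
  − (-4) · M_41   where M_41 = det([3 1 1 -3; 1 2 -1 -1; 1 1 -5 3; -5 5 0 -5]) = 100
det = (-1)·(-4)·(100) = 400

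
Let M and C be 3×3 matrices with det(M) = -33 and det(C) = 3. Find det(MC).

det(MC) = -99

det(MC) = det(M)·det(C) = (-33)·(3) = -99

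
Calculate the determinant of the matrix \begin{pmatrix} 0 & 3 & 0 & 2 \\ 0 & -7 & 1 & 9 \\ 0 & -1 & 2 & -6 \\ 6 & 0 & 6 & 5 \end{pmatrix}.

The determinant is 588.

Expand along column 1 (it has 3 zeros):
  − (6) · M_41   where M_41 = det([3 0 2; -7 1 9; -1 2 -6]) = -98
det = (-1)·(6)·(-98) = 588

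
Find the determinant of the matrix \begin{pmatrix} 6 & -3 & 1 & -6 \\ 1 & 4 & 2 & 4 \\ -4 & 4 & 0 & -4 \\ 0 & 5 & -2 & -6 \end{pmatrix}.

Expand along row 3 (it has 1 zero):
  + (-4) · M_31   where M_31 = det([-3 1 -6; 4 2 4; 5 -2 -6]) = 164
  − (4) · M_32   where M_32 = det([6 1 -6; 1 2 4; 0 -2 -6]) = -6
  − (-4) · M_34   where M_34 = det([6 -3 1; 1 4 2; 0 5 -2]) = -109
det = (+1)·(-4)·(164) + (-1)·(4)·(-6) + (-1)·(-4)·(-109) = -1068

The determinant is -1068.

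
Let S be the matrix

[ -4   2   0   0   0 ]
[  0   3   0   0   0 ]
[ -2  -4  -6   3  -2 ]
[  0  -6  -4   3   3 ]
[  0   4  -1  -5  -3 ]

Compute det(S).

1524

S is block lower-triangular with a 2×2 block and a 3×3 block on the diagonal, so its determinant equals the product of the determinants of the diagonal blocks.
det of the 2×2 block = -12
det of the 3×3 block = -127
det = (-12)·(-127) = 1524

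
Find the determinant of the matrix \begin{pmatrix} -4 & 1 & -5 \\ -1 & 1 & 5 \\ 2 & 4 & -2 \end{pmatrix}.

The determinant is 126.

Expand along row 1:
  + (-4) · |1 5; 4 -2| = (-4)·(-2 − 20) = 88
  − 1 · |-1 5; 2 -2| = −1·(2 − 10) = 8
  + (-5) · |-1 1; 2 4| = (-5)·(-4 − 2) = 30
Sum: (88) + (8) + (30) = 126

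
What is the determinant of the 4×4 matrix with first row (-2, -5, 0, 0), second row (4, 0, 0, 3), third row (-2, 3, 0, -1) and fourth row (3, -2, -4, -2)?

Expand along column 3 (it has 3 zeros):
  − (-4) · M_43   where M_43 = det([-2 -5 0; 4 0 3; -2 3 -1]) = 28
det = (-1)·(-4)·(28) = 112

112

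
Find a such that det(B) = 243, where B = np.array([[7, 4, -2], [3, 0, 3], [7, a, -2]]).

a = -5

Expanding along the row containing a, det(B) is linear in a: det(B) = (-27)·a + (108).
Set (-27)·a + (108) = 243  ⇒  (-27)·a = 135  ⇒  a = -5.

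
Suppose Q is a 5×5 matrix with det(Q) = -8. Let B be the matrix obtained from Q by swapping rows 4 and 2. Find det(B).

8

Swapping two rows multiplies the determinant by −1.
det(B) = (-1)·(-8) = 8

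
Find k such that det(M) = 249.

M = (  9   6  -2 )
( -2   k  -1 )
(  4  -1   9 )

Expanding along the row containing k, det(M) is linear in k: det(M) = (89)·k + (71).
Set (89)·k + (71) = 249  ⇒  (89)·k = 178  ⇒  k = 2.

2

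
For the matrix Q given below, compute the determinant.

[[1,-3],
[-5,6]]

|Q| = -9

det(Q) = 1·6 − (-3)·(-5) = 6 − 15 = -9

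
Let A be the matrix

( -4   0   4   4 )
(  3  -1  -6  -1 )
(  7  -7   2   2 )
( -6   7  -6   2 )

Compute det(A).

Expand along row 1 (it has 1 zero):
  + (-4) · M_11   where M_11 = det([-1 -6 -1; -7 2 2; 7 -6 2]) = -212
  + (4) · M_13   where M_13 = det([3 -1 -1; 7 -7 2; -6 7 2]) = -65
  − (4) · M_14   where M_14 = det([3 -1 -6; 7 -7 2; -6 7 -6]) = 12
det = (+1)·(-4)·(-212) + (+1)·(4)·(-65) + (-1)·(4)·(12) = 540

540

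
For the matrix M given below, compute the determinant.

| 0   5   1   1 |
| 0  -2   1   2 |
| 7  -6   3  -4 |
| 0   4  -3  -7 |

Expand along column 1 (it has 3 zeros):
  + (7) · M_31   where M_31 = det([5 1 1; -2 1 2; 4 -3 -7]) = -9
det = (+1)·(7)·(-9) = -63

-63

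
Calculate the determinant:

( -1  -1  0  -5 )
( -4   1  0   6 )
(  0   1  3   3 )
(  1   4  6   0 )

243

Expand along column 3 (it has 2 zeros):
  + (3) · M_33   where M_33 = det([-1 -1 -5; -4 1 6; 1 4 0]) = 103
  − (6) · M_43   where M_43 = det([-1 -1 -5; -4 1 6; 0 1 3]) = 11
det = (+1)·(3)·(103) + (-1)·(6)·(11) = 243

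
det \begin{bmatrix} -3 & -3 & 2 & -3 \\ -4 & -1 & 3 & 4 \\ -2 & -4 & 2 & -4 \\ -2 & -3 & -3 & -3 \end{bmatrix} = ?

Expand along row 1:
  + (-3) · M_11   where M_11 = det([-1 3 4; -4 2 -4; -3 -3 -3]) = 90
  − (-3) · M_12   where M_12 = det([-4 3 4; -2 2 -4; -2 -3 -3]) = 118
  + (2) · M_13   where M_13 = det([-4 -1 4; -2 -4 -4; -2 -3 -3]) = -10
  − (-3) · M_14   where M_14 = det([-4 -1 3; -2 -4 2; -2 -3 -3]) = -68
det = (+1)·(-3)·(90) + (-1)·(-3)·(118) + (+1)·(2)·(-10) + (-1)·(-3)·(-68) = -140

The determinant is -140.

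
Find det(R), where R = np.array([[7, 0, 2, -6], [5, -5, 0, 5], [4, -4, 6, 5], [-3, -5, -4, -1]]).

|R| = 2640

Expand along row 1 (it has 1 zero):
  + (7) · M_11   where M_11 = det([-5 0 5; -4 6 5; -5 -4 -1]) = 160
  + (2) · M_13   where M_13 = det([5 -5 5; 4 -4 5; -3 -5 -1]) = 40
  − (-6) · M_14   where M_14 = det([5 -5 0; 4 -4 6; -3 -5 -4]) = 240
det = (+1)·(7)·(160) + (+1)·(2)·(40) + (-1)·(-6)·(240) = 2640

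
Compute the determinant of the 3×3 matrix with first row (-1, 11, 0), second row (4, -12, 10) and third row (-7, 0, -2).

Expand along row 1:
  + (-1) · |-12 10; 0 -2| = (-1)·(24 − 0) = -24
  − 11 · |4 10; -7 -2| = −11·(-8 − (-70)) = -682
Sum: (-24) + (-682) = -706

-706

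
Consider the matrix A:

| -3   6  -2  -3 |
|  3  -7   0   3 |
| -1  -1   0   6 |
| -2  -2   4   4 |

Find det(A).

Expand along column 3 (it has 2 zeros):
  + (-2) · M_13   where M_13 = det([3 -7 3; -1 -1 6; -2 -2 4]) = 80
  − (4) · M_43   where M_43 = det([-3 6 -3; 3 -7 3; -1 -1 6]) = 21
det = (+1)·(-2)·(80) + (-1)·(4)·(21) = -244

-244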